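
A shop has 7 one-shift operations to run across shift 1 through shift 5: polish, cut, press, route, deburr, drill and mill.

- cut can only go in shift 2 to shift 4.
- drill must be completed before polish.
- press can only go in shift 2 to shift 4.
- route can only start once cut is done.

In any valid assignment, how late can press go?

shift 4

Press is available from shift 2; press's own window allows nothing later than shift 4.
press at shift 4 is achievable: deburr=shift 1; mill=shift 1; press=shift 4; drill=shift 1; polish=shift 2; cut=shift 2; route=shift 3.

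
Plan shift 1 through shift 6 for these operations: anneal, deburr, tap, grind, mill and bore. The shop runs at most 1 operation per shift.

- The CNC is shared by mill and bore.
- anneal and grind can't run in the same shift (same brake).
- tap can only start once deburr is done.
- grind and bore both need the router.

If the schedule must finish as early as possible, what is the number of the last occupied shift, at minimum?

The precedence chain requires at least 2 distinct shifts.
With at most 1 per shift and 6 operations, at least 6 shifts are needed.
6 works (last occupied shift: shift 6): for example grind -> shift 4, anneal -> shift 3, deburr -> shift 1, tap -> shift 2, bore -> shift 6, mill -> shift 5.

shift 6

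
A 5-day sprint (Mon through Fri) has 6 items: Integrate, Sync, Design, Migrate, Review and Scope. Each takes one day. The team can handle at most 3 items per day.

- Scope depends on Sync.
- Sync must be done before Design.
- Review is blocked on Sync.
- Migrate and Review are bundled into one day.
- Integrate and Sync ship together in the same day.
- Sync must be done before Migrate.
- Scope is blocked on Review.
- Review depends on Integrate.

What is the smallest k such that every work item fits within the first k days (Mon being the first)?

The precedence chain requires at least 3 distinct days.
With at most 3 per day and 6 work items, at least 2 days are needed.
3 works (last occupied day: Wed): for example Sync -> Mon; Scope -> Wed; Integrate -> Mon; Review -> Tue; Design -> Tue; Migrate -> Tue.

3 days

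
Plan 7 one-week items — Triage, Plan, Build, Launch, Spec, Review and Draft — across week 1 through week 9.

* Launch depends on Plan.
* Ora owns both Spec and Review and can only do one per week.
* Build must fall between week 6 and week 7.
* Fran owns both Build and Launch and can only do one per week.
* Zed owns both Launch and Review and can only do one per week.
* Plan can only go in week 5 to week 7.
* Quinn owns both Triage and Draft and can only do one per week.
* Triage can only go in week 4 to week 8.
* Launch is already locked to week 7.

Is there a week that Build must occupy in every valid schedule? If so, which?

Build's window is week 6–week 7.
Launch is fixed at week 7, and Build can't share a week with Launch.
So Build must be week 6.

week 6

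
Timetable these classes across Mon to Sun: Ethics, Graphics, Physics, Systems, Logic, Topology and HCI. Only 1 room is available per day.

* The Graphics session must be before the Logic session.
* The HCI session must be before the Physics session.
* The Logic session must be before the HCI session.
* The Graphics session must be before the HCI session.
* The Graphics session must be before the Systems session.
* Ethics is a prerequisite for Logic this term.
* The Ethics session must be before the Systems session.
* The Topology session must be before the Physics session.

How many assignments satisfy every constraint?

46

Splitting on Ethics: it can be Mon (19), Tue (19), Wed (8). Listing each branch's schedules as (Graphics, Physics, Systems, Logic, Topology, HCI):
Ethics=Mon: (Tue,Sat,Sun,Wed,Thu,Fri) (Tue,Sat,Sun,Wed,Fri,Thu) (Tue,Sat,Sun,Thu,Wed,Fri) (Tue,Sun,Wed,Thu,Fri,Sat) (Tue,Sun,Wed,Thu,Sat,Fri) (Tue,Sun,Wed,Fri,Thu,Sat) (Tue,Sun,Thu,Wed,Fri,Sat) (Tue,Sun,Thu,Wed,Sat,Fri) (Tue,Sun,Thu,Fri,Wed,Sat) (Tue,Sun,Fri,Wed,Thu,Sat) (Tue,Sun,Fri,Wed,Sat,Thu) (Tue,Sun,Fri,Thu,Wed,Sat) (Tue,Sun,Sat,Wed,Thu,Fri) (Tue,Sun,Sat,Wed,Fri,Thu) (Tue,Sun,Sat,Thu,Wed,Fri) (Wed,Sat,Sun,Thu,Tue,Fri) (Wed,Sun,Thu,Fri,Tue,Sat) (Wed,Sun,Fri,Thu,Tue,Sat) (Wed,Sun,Sat,Thu,Tue,Fri) — 19.
Ethics=Tue: (Mon,Sat,Sun,Wed,Thu,Fri) (Mon,Sat,Sun,Wed,Fri,Thu) (Mon,Sat,Sun,Thu,Wed,Fri) (Mon,Sun,Wed,Thu,Fri,Sat) (Mon,Sun,Wed,Thu,Sat,Fri) (Mon,Sun,Wed,Fri,Thu,Sat) (Mon,Sun,Thu,Wed,Fri,Sat) (Mon,Sun,Thu,Wed,Sat,Fri) (Mon,Sun,Thu,Fri,Wed,Sat) (Mon,Sun,Fri,Wed,Thu,Sat) (Mon,Sun,Fri,Wed,Sat,Thu) (Mon,Sun,Fri,Thu,Wed,Sat) (Mon,Sun,Sat,Wed,Thu,Fri) (Mon,Sun,Sat,Wed,Fri,Thu) (Mon,Sun,Sat,Thu,Wed,Fri) (Wed,Sat,Sun,Thu,Mon,Fri) (Wed,Sun,Thu,Fri,Mon,Sat) (Wed,Sun,Fri,Thu,Mon,Sat) (Wed,Sun,Sat,Thu,Mon,Fri) — 19.
Ethics=Wed: (Mon,Sat,Sun,Thu,Tue,Fri) (Mon,Sun,Thu,Fri,Tue,Sat) (Mon,Sun,Fri,Thu,Tue,Sat) (Mon,Sun,Sat,Thu,Tue,Fri) (Tue,Sat,Sun,Thu,Mon,Fri) (Tue,Sun,Thu,Fri,Mon,Sat) (Tue,Sun,Fri,Thu,Mon,Sat) (Tue,Sun,Sat,Thu,Mon,Fri) — 8.
Summing: 19 + 19 + 8 = 46.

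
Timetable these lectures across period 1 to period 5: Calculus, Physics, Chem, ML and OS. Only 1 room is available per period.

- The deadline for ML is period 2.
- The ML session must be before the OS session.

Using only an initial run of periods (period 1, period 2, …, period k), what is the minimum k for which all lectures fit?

The precedence chain requires at least 2 distinct periods.
With at most 1 per period and 5 lectures, at least 5 periods are needed.
5 works (last occupied period: period 5): for example OS -> period 2; Calculus -> period 3; ML -> period 1; Physics -> period 4; Chem -> period 5.

5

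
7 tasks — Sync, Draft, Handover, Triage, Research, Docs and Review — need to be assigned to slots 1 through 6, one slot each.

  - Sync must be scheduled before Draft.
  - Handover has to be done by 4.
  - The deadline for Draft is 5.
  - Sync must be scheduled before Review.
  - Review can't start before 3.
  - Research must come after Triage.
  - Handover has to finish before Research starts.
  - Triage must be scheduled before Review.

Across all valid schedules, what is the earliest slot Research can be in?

2

Precedence pushes Research to at least 2.
Research at 2 is achievable: Docs in 1, Research in 2, Triage in 1, Draft in 2, Sync in 1, Review in 3, Handover in 1.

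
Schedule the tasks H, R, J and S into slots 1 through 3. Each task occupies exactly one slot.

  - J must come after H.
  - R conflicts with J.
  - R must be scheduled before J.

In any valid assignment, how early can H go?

1

Downstream work caps H at 2.
H at 1 is achievable: R=1, H=1, S=1, J=2.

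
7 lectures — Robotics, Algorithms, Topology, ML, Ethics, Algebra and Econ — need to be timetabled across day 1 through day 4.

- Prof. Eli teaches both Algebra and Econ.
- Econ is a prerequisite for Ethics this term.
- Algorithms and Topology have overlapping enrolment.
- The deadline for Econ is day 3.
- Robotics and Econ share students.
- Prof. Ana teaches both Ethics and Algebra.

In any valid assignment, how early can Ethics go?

day 2

Precedence pushes Ethics to at least day 2.
Ethics at day 2 is achievable: ML -> day 1; Econ -> day 1; Robotics -> day 2; Algebra -> day 3; Topology -> day 2; Algorithms -> day 1; Ethics -> day 2.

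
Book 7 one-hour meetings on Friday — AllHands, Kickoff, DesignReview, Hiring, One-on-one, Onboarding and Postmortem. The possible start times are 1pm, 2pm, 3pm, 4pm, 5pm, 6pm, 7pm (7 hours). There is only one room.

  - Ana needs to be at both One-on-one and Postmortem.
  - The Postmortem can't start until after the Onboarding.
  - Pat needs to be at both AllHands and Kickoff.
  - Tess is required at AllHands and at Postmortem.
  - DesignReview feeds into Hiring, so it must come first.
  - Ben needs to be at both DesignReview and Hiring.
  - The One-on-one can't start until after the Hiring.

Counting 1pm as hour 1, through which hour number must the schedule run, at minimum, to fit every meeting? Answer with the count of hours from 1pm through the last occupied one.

The precedence chain requires at least 3 distinct hours.
With at most 1 per hour and 7 meetings, at least 7 hours are needed.
7 works (last occupied hour: 7pm): for example AllHands=6pm; Onboarding=4pm; Hiring=2pm; One-on-one=3pm; DesignReview=1pm; Postmortem=5pm; Kickoff=7pm.

7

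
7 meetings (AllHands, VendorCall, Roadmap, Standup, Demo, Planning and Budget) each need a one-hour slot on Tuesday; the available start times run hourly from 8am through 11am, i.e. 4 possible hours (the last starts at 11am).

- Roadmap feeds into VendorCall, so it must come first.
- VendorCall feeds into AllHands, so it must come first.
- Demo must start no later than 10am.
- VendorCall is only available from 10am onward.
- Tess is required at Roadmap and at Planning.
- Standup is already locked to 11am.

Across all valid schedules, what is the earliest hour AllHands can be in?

Precedence pushes AllHands to at least 11am.
AllHands at 11am is achievable: Standup=11am; Demo=8am; VendorCall=10am; Planning=9am; Roadmap=8am; Budget=8am; AllHands=11am.

11am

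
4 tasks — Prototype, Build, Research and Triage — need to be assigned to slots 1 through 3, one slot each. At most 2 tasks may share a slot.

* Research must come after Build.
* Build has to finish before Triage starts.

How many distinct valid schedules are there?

Splitting on Prototype: it can be 1 (5), 2 (4), 3 (3). Listing each branch's schedules as (Build, Research, Triage):
Prototype=1: (1,2,2) (1,2,3) (1,3,2) (1,3,3) (2,3,3) — 5.
Prototype=2: (1,2,3) (1,3,2) (1,3,3) (2,3,3) — 4.
Prototype=3: (1,2,2) (1,2,3) (1,3,2) — 3.
Summing: 5 + 4 + 3 = 12.

12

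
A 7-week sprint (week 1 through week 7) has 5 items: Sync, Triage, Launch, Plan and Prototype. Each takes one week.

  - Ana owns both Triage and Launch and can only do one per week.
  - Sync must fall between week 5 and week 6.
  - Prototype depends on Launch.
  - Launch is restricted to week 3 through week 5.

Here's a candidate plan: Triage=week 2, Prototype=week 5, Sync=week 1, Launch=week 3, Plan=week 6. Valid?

Ana owns both Triage and Launch and can only do one per week — holds.
Prototype depends on Launch — holds.
Sync must fall between week 5 and week 6 — violated.
Launch is restricted to week 3 through week 5 — holds.

Invalid. Sync must fall between week 5 and week 6.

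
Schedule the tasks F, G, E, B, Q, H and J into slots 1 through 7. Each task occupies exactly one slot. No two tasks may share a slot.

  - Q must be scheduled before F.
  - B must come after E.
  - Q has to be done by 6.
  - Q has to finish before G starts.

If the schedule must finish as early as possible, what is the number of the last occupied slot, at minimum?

slot 7

The precedence chain requires at least 2 distinct slots.
With at most 1 per slot and 7 tasks, at least 7 slots are needed.
7 works (last occupied slot: 7): for example Q -> 1, G -> 3, H -> 6, E -> 4, F -> 2, J -> 7, B -> 5.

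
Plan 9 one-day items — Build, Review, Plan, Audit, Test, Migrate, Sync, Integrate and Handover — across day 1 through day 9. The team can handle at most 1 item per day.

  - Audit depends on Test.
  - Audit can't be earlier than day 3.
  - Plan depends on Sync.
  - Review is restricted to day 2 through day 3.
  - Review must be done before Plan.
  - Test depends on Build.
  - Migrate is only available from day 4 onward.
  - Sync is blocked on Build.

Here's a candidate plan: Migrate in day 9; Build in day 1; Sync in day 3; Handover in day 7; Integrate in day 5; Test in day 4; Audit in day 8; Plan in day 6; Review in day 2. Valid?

Valid

Audit depends on Test — holds.
Audit can't be earlier than day 3 — holds.
Test depends on Build — holds.
Review is restricted to day 2 through day 3 — holds.
Review must be done before Plan — holds.
Migrate is only available from day 4 onward — holds.
The team can handle at most 1 item per day — holds.
Sync is blocked on Build — holds.
Plan depends on Sync — holds.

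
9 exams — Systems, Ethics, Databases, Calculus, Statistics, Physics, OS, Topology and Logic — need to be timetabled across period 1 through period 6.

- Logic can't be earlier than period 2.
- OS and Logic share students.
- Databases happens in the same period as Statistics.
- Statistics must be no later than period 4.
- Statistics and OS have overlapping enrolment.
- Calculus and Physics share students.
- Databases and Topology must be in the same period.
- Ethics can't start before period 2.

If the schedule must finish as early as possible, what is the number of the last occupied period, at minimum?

Ethics can't be placed before period 2, so the schedule must run through at least period 2.
2 works (last occupied period: period 2): for example Ethics=period 2, Databases=period 2, Logic=period 2, Physics=period 2, Statistics=period 2, Calculus=period 1, Topology=period 2, Systems=period 1, OS=period 1.

period 2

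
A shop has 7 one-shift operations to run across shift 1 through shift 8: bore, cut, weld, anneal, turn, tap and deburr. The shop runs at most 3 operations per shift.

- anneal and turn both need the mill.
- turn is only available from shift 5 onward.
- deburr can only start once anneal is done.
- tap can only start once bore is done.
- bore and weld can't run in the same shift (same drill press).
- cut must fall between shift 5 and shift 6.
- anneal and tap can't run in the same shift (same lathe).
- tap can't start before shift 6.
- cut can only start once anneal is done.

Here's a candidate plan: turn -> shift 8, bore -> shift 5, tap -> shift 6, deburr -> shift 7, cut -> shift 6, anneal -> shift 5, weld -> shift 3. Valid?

Yes, all constraints hold

tap can only start once bore is done — holds.
cut can only start once anneal is done — holds.
bore and weld can't run in the same shift (same drill press) — holds.
anneal and tap can't run in the same shift (same lathe) — holds.
anneal and turn both need the mill — holds.
tap can't start before shift 6 — holds.
The shop runs at most 3 operations per shift — holds.
deburr can only start once anneal is done — holds.
turn is only available from shift 5 onward — holds.
cut must fall between shift 5 and shift 6 — holds.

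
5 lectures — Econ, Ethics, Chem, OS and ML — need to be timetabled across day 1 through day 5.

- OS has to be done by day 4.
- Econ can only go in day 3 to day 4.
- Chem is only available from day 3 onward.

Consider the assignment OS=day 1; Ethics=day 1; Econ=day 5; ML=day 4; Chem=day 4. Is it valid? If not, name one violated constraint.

No. Econ can only go in day 3 to day 4 is not satisfied.

OS has to be done by day 4 — holds.
Chem is only available from day 3 onward — holds.
Econ can only go in day 3 to day 4 — violated.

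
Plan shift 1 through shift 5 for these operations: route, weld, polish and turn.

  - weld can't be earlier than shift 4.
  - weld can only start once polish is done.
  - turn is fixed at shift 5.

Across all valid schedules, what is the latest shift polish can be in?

Downstream work caps polish at shift 4.
polish at shift 4 is achievable: polish=shift 4; route=shift 1; turn=shift 5; weld=shift 5.

shift 4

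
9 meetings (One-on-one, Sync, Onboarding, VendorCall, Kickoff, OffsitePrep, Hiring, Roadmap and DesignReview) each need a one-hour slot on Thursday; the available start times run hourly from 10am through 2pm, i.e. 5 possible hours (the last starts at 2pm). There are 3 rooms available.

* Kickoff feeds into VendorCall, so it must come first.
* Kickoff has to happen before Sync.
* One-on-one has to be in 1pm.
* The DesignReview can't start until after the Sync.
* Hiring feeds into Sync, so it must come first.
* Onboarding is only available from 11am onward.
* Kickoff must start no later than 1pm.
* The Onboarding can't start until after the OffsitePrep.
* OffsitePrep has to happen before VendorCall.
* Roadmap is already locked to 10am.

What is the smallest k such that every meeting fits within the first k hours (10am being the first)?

The precedence chain requires at least 3 distinct hours.
With at most 3 per hour and 9 meetings, at least 3 hours are needed.
One-on-one can't be placed before 1pm — that is hour 4 counting from 10am — so the schedule must run through at least 4 hours.
4 works (last occupied hour: 1pm): for example Hiring -> 11am, Kickoff -> 10am, One-on-one -> 1pm, Onboarding -> 11am, Roadmap -> 10am, OffsitePrep -> 10am, Sync -> 12pm, VendorCall -> 11am, DesignReview -> 1pm.

4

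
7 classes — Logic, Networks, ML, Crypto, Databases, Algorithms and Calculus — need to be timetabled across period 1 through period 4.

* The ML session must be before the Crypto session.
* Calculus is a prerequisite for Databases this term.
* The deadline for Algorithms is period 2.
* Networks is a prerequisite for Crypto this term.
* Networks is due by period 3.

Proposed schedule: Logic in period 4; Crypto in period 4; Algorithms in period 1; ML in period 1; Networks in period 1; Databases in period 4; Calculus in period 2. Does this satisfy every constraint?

Yes

The deadline for Algorithms is period 2 — holds.
Networks is due by period 3 — holds.
Calculus is a prerequisite for Databases this term — holds.
The ML session must be before the Crypto session — holds.
Networks is a prerequisite for Crypto this term — holds.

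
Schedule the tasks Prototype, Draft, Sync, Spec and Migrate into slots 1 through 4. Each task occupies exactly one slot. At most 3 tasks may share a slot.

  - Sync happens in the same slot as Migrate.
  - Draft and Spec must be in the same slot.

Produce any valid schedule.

Spec in 1, Draft in 1, Prototype in 1, Migrate in 2, Sync in 2

Checking: Sync = Migrate = 2; Draft = Spec = 1; max 3 per slot (cap 3).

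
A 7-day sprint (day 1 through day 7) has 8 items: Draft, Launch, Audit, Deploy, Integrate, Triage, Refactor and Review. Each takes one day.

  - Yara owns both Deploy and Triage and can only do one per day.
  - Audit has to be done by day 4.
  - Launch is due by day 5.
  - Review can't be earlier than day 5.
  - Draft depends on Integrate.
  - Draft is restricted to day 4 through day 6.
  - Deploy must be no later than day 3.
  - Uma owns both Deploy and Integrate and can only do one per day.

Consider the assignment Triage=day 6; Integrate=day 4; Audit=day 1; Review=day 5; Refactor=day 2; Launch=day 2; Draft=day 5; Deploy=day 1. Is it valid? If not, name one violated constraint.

Audit has to be done by day 4 — holds.
Uma owns both Deploy and Integrate and can only do one per day — holds.
Yara owns both Deploy and Triage and can only do one per day — holds.
Deploy must be no later than day 3 — holds.
Draft depends on Integrate — holds.
Launch is due by day 5 — holds.
Review can't be earlier than day 5 — holds.
Draft is restricted to day 4 through day 6 — holds.

Valid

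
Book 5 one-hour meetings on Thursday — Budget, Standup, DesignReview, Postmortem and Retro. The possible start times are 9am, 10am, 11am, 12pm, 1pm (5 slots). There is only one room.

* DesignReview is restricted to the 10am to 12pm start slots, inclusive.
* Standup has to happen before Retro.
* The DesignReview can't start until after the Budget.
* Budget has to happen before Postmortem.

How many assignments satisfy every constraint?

Splitting on Budget: it can be 9am (9), 10am (4), 11am (1). Listing each branch's schedules as (Standup, DesignReview, Postmortem, Retro):
Budget=9am: (10am,11am,12pm,1pm) (10am,11am,1pm,12pm) (10am,12pm,11am,1pm) (10am,12pm,1pm,11am) (11am,10am,12pm,1pm) (11am,10am,1pm,12pm) (11am,12pm,10am,1pm) (12pm,10am,11am,1pm) (12pm,11am,10am,1pm) — 9.
Budget=10am: (9am,11am,12pm,1pm) (9am,11am,1pm,12pm) (9am,12pm,11am,1pm) (9am,12pm,1pm,11am) — 4.
Budget=11am: (9am,12pm,1pm,10am) — 1.
Summing: 9 + 4 + 1 = 14.

14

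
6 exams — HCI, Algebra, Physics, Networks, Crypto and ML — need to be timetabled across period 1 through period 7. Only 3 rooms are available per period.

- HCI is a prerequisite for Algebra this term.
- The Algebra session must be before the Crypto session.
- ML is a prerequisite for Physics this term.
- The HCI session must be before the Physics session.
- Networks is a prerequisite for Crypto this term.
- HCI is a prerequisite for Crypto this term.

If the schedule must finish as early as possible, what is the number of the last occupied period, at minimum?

3

The precedence chain requires at least 3 distinct periods.
With at most 3 per period and 6 exams, at least 2 periods are needed.
3 works (last occupied period: period 3): for example Crypto in period 3, ML in period 1, Algebra in period 2, HCI in period 1, Networks in period 1, Physics in period 2.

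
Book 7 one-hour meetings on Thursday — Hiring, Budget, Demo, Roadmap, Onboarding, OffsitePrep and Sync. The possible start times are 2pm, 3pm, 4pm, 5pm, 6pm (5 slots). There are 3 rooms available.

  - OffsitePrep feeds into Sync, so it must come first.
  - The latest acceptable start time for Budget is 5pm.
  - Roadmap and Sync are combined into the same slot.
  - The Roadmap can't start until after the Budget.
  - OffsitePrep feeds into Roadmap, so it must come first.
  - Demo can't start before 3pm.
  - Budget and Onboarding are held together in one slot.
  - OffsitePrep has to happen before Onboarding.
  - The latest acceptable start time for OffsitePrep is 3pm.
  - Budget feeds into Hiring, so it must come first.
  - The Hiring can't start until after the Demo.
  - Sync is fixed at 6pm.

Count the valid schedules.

22

Splitting on Hiring: it can be 4pm (1), 5pm (6), 6pm (15). Listing each branch's schedules as (Budget, Demo, Roadmap, Onboarding, OffsitePrep, Sync):
Hiring=4pm: (3pm,3pm,6pm,3pm,2pm,6pm) — 1.
Hiring=5pm: (3pm,3pm,6pm,3pm,2pm,6pm) (3pm,4pm,6pm,3pm,2pm,6pm) (4pm,3pm,6pm,4pm,2pm,6pm) (4pm,3pm,6pm,4pm,3pm,6pm) (4pm,4pm,6pm,4pm,2pm,6pm) (4pm,4pm,6pm,4pm,3pm,6pm) — 6.
Hiring=6pm: (3pm,3pm,6pm,3pm,2pm,6pm) (3pm,4pm,6pm,3pm,2pm,6pm) (3pm,5pm,6pm,3pm,2pm,6pm) (4pm,3pm,6pm,4pm,2pm,6pm) (4pm,3pm,6pm,4pm,3pm,6pm) (4pm,4pm,6pm,4pm,2pm,6pm) (4pm,4pm,6pm,4pm,3pm,6pm) (4pm,5pm,6pm,4pm,2pm,6pm) (4pm,5pm,6pm,4pm,3pm,6pm) (5pm,3pm,6pm,5pm,2pm,6pm) (5pm,3pm,6pm,5pm,3pm,6pm) (5pm,4pm,6pm,5pm,2pm,6pm) (5pm,4pm,6pm,5pm,3pm,6pm) (5pm,5pm,6pm,5pm,2pm,6pm) (5pm,5pm,6pm,5pm,3pm,6pm) — 15.
Summing: 1 + 6 + 15 = 22.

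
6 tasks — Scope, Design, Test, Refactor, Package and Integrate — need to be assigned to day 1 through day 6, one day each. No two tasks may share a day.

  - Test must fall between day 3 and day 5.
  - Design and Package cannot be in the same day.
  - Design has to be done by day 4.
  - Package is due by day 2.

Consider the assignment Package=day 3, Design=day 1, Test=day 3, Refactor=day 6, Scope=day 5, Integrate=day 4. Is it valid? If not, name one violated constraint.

Design has to be done by day 4 — holds.
Package is due by day 2 — violated.
No two tasks may share a day — violated.
Design and Package cannot be in the same day — holds.
Test must fall between day 3 and day 5 — holds.

No — it violates: Package is due by day 2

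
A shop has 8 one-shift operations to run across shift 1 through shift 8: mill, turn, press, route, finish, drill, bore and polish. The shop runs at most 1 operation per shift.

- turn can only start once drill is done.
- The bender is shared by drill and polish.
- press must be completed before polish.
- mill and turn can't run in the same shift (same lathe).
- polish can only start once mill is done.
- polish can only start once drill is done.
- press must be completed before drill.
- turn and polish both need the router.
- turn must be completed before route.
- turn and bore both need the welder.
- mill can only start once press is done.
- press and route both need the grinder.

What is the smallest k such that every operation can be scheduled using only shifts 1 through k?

The precedence chain requires at least 4 distinct shifts.
With at most 1 per shift and 8 operations, at least 8 shifts are needed.
8 works (last occupied shift: shift 8): for example press=shift 1, mill=shift 3, turn=shift 5, polish=shift 4, drill=shift 2, bore=shift 8, route=shift 6, finish=shift 7.

8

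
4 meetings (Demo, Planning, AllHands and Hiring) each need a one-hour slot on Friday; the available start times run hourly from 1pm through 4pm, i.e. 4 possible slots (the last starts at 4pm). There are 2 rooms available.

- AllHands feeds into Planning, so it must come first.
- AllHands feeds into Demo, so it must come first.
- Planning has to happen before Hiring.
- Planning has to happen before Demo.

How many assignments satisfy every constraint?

6

Splitting on Demo: it can be 3pm (2), 4pm (4). Listing each branch's schedules as (Planning, AllHands, Hiring):
Demo=3pm: (2pm,1pm,3pm) (2pm,1pm,4pm) — 2.
Demo=4pm: (2pm,1pm,3pm) (2pm,1pm,4pm) (3pm,1pm,4pm) (3pm,2pm,4pm) — 4.
Summing: 2 + 4 = 6.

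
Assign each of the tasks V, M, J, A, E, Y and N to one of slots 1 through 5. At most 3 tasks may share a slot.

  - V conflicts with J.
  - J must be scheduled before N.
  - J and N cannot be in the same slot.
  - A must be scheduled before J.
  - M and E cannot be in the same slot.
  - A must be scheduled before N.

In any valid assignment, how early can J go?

Precedence pushes J to at least 2; downstream work caps J at 4.
J at 2 is achievable: Y=2, M=1, E=2, A=1, N=3, V=1, J=2.

2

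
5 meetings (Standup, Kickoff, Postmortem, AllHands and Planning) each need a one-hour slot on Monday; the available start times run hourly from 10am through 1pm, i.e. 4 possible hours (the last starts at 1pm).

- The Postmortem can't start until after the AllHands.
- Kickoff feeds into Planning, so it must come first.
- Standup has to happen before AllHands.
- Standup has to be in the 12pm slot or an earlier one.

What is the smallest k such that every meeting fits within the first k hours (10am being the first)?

3

The precedence chain requires at least 3 distinct hours.
3 works (last occupied hour: 12pm): for example Postmortem -> 12pm; Kickoff -> 10am; AllHands -> 11am; Planning -> 11am; Standup -> 10am.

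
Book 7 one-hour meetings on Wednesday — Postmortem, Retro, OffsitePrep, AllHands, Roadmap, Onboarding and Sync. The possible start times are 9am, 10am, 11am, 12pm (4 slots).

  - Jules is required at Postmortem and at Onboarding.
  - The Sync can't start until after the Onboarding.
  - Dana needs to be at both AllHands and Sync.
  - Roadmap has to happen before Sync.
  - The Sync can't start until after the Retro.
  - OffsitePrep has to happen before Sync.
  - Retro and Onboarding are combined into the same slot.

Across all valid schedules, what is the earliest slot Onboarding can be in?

9am

Downstream work caps Onboarding at 11am.
Onboarding at 9am is achievable: Postmortem=10am; Sync=10am; Retro=9am; Roadmap=9am; OffsitePrep=9am; AllHands=9am; Onboarding=9am.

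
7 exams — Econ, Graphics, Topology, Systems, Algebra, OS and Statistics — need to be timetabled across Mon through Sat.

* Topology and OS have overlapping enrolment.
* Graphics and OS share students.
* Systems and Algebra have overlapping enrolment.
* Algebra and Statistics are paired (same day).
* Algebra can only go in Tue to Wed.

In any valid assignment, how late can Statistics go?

Wed

Statistics must be in the same day as Algebra, which can't be before Tue, so Statistics is at least Tue; Statistics must be in the same day as Algebra, which can't be after Wed, so Statistics is at most Wed.
Statistics at Wed is achievable: OS=Tue, Topology=Mon, Systems=Mon, Statistics=Wed, Econ=Mon, Graphics=Mon, Algebra=Wed.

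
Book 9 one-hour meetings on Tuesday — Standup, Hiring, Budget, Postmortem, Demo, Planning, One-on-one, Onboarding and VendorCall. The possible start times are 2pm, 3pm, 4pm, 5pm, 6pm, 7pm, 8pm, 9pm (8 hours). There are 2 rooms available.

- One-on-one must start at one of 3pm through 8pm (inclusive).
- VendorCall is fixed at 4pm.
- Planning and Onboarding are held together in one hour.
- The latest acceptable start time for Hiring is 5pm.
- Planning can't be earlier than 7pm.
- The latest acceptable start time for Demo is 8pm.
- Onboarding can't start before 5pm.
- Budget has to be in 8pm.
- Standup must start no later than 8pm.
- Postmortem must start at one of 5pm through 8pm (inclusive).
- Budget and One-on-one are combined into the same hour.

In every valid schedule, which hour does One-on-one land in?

8pm

One-on-one is available from 3pm; One-on-one must be in the same hour as Budget, which can't be before 8pm, so One-on-one is at least 8pm; One-on-one's own window allows nothing later than 8pm.
So One-on-one is pinned to 8pm.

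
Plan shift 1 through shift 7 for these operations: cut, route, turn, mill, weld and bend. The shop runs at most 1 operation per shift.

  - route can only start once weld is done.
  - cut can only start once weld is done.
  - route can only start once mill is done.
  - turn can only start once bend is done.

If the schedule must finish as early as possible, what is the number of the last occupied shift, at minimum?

The precedence chain requires at least 2 distinct shifts.
With at most 1 per shift and 6 operations, at least 6 shifts are needed.
6 works (last occupied shift: shift 6): for example route=shift 3; bend=shift 5; cut=shift 4; turn=shift 6; mill=shift 2; weld=shift 1.

6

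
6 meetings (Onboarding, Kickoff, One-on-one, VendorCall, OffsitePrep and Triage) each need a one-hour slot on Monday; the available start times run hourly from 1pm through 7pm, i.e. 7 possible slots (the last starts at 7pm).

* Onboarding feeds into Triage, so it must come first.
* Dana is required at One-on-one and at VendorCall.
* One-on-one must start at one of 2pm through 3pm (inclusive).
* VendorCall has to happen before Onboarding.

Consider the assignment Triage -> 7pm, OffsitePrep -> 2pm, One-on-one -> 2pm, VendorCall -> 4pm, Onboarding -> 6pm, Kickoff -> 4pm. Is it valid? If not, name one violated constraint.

Yes, all constraints hold

Onboarding feeds into Triage, so it must come first — holds.
Dana is required at One-on-one and at VendorCall — holds.
One-on-one must start at one of 2pm through 3pm (inclusive) — holds.
VendorCall has to happen before Onboarding — holds.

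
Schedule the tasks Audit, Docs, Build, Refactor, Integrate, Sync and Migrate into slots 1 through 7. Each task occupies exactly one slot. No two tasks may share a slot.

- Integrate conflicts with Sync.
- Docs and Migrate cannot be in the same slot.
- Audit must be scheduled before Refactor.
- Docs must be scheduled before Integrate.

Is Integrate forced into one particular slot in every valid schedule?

Integrate can be 2 (e.g. Migrate -> 7; Build -> 5; Refactor -> 4; Docs -> 1; Integrate -> 2; Sync -> 6; Audit -> 3) or 3 (e.g. Docs -> 2; Integrate -> 3; Build -> 5; Audit -> 1; Migrate -> 7; Refactor -> 4; Sync -> 6).

No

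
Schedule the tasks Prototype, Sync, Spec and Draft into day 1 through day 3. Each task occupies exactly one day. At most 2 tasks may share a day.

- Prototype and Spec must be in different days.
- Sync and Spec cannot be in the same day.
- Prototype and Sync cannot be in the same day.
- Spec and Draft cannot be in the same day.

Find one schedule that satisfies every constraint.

Spec=day 3; Draft=day 1; Sync=day 2; Prototype=day 1

Checking: Prototype(day 1) != Spec(day 3); Sync(day 2) != Spec(day 3); Spec(day 3) != Draft(day 1); Prototype(day 1) != Sync(day 2); max 2 per day (cap 2).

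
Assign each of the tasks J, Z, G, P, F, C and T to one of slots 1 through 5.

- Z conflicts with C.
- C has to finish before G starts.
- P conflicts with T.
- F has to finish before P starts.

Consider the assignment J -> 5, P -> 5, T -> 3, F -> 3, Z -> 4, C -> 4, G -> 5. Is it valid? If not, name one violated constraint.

Z conflicts with C — violated.
C has to finish before G starts — holds.
F has to finish before P starts — holds.
P conflicts with T — holds.

Invalid. Z conflicts with C.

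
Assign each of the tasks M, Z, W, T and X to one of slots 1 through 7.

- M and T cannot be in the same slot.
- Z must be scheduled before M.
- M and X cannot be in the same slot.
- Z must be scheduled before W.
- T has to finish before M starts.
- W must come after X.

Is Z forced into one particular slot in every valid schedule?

Z can be 1 (e.g. Z -> 1, T -> 1, X -> 1, M -> 2, W -> 2) or 2 (e.g. X -> 1; W -> 3; M -> 3; T -> 1; Z -> 2).

No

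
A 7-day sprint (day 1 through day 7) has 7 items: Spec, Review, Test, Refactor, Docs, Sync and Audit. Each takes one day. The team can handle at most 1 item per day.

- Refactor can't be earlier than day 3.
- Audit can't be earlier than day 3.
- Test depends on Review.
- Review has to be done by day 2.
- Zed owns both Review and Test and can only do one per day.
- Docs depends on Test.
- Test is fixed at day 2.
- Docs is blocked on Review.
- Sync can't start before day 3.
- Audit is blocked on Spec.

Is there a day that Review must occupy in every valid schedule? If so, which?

day 1

Review's window is day 1–day 2.
Test is fixed at day 2, and Review can't share a day with Test.
So Review must be day 1.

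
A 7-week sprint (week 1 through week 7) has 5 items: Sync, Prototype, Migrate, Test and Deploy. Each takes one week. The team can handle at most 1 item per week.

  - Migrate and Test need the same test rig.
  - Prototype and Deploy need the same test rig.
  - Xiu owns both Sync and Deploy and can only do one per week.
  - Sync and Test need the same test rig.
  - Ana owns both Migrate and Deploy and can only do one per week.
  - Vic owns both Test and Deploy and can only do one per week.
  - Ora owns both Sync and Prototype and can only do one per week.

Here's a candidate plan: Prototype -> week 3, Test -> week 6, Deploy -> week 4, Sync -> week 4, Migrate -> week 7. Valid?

Xiu owns both Sync and Deploy and can only do one per week — violated.
Ora owns both Sync and Prototype and can only do one per week — holds.
The team can handle at most 1 item per week — violated.
Migrate and Test need the same test rig — holds.
Sync and Test need the same test rig — holds.
Vic owns both Test and Deploy and can only do one per week — holds.
Ana owns both Migrate and Deploy and can only do one per week — holds.
Prototype and Deploy need the same test rig — holds.

Invalid. Xiu owns both Sync and Deploy and can only do one per week.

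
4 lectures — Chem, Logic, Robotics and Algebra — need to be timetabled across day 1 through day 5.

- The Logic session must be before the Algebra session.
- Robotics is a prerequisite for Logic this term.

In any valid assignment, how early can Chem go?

Chem at day 1 is achievable: Logic in day 2, Algebra in day 3, Robotics in day 1, Chem in day 1.

day 1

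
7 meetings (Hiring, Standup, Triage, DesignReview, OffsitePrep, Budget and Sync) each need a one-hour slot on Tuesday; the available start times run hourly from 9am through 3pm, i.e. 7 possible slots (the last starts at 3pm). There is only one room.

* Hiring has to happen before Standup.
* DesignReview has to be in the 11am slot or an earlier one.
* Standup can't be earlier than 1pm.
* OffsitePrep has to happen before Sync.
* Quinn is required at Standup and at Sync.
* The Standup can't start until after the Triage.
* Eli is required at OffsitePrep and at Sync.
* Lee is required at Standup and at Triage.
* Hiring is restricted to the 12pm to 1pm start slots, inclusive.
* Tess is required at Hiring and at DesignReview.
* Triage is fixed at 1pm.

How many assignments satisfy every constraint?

Splitting on Standup: it can be 2pm (9), 3pm (9). Listing each branch's schedules as (Hiring, Triage, DesignReview, OffsitePrep, Budget, Sync):
Standup=2pm: (12pm,1pm,9am,10am,11am,3pm) (12pm,1pm,9am,10am,3pm,11am) (12pm,1pm,9am,11am,10am,3pm) (12pm,1pm,10am,9am,11am,3pm) (12pm,1pm,10am,9am,3pm,11am) (12pm,1pm,10am,11am,9am,3pm) (12pm,1pm,11am,9am,10am,3pm) (12pm,1pm,11am,9am,3pm,10am) (12pm,1pm,11am,10am,9am,3pm) — 9.
Standup=3pm: (12pm,1pm,9am,10am,11am,2pm) (12pm,1pm,9am,10am,2pm,11am) (12pm,1pm,9am,11am,10am,2pm) (12pm,1pm,10am,9am,11am,2pm) (12pm,1pm,10am,9am,2pm,11am) (12pm,1pm,10am,11am,9am,2pm) (12pm,1pm,11am,9am,10am,2pm) (12pm,1pm,11am,9am,2pm,10am) (12pm,1pm,11am,10am,9am,2pm) — 9.
Summing: 9 + 9 = 18.

18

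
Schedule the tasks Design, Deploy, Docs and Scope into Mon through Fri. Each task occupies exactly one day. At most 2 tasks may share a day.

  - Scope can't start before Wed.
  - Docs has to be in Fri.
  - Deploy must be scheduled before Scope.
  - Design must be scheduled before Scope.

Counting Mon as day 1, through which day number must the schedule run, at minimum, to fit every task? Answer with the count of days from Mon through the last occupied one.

5 days

The precedence chain requires at least 2 distinct days.
With at most 2 per day and 4 tasks, at least 2 days are needed.
Docs can't be placed before Fri — that is day 5 counting from Mon — so the schedule must run through at least 5 days.
5 works (last occupied day: Fri): for example Deploy in Mon, Docs in Fri, Design in Mon, Scope in Wed.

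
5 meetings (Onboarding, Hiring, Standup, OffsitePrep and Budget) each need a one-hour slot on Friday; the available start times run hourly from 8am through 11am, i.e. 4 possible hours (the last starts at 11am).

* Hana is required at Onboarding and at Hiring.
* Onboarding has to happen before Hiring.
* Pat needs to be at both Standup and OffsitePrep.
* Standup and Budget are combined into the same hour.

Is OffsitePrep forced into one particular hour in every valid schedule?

OffsitePrep can be 8am (e.g. Hiring=9am; Budget=9am; OffsitePrep=8am; Standup=9am; Onboarding=8am) or 9am (e.g. Hiring -> 9am; Standup -> 8am; Budget -> 8am; Onboarding -> 8am; OffsitePrep -> 9am).

No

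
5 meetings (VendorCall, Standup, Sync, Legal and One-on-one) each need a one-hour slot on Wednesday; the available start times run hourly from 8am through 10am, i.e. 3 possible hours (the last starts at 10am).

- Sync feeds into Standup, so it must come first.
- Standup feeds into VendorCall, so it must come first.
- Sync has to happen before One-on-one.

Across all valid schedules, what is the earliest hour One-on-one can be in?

9am

Precedence pushes One-on-one to at least 9am.
One-on-one at 9am is achievable: VendorCall in 10am, Legal in 8am, Standup in 9am, One-on-one in 9am, Sync in 8am.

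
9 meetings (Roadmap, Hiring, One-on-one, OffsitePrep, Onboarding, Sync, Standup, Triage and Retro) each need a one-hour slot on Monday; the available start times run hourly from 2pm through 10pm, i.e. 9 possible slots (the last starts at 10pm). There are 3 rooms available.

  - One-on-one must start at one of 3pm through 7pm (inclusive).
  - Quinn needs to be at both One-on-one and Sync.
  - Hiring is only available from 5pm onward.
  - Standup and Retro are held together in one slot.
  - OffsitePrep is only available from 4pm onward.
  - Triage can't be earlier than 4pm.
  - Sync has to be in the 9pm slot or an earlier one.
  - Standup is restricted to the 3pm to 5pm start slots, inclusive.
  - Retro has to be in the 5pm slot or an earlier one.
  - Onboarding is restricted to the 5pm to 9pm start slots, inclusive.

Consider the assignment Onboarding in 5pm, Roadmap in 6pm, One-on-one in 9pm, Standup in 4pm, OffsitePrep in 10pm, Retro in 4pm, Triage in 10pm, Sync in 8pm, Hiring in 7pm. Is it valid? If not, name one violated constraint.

Onboarding is restricted to the 5pm to 9pm start slots, inclusive — holds.
There are 3 rooms available — holds.
Triage can't be earlier than 4pm — holds.
Retro has to be in the 5pm slot or an earlier one — holds.
Standup and Retro are held together in one slot — holds.
Sync has to be in the 9pm slot or an earlier one — holds.
One-on-one must start at one of 3pm through 7pm (inclusive) — violated.
Quinn needs to be at both One-on-one and Sync — holds.
OffsitePrep is only available from 4pm onward — holds.
Hiring is only available from 5pm onward — holds.
Standup is restricted to the 3pm to 5pm start slots, inclusive — holds.

No — it violates: One-on-one must start at one of 3pm through 7pm (inclusive)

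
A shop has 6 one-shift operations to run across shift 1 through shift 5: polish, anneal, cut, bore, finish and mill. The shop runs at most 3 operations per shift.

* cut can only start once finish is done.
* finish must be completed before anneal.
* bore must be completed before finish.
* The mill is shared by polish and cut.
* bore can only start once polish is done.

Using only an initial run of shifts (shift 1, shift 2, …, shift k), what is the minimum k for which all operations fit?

The precedence chain requires at least 4 distinct shifts.
With at most 3 per shift and 6 operations, at least 2 shifts are needed.
4 works (last occupied shift: shift 4): for example mill=shift 1, bore=shift 2, polish=shift 1, finish=shift 3, cut=shift 4, anneal=shift 4.

4 shifts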